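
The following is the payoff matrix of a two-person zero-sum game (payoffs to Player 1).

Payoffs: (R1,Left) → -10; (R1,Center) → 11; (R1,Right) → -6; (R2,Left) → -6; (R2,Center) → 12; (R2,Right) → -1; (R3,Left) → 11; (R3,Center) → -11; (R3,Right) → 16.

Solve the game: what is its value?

Row minima: R1 → -10, R2 → -6, R3 → -11; maximin = -6.
Column maxima: Left → 11, Center → 12, Right → 16; minimax = 11.
-6 ≠ 11, so there is no saddle point; optimal play is mixed.
R1 is strictly dominated by R2, so Player 1 never plays it.
Right is strictly dominated by Left (it gives Player 1 strictly more in every row), so Player 2 never plays it.
On the remaining 2×2 (R2, R3 vs Left, Center):
Let Player 1 play R2 with probability p. Expected payoff against Left: (-6)p + 11(1−p) = −17p + 11; against Center: 12p + (-11)(1−p) = 23p − 11.
Setting these equal: −17p + 11 = 23p − 11 ⇒ −40p = -22 ⇒ p = 11/20, and the value is (-17)·(11/20) + 11 = 33/20.
For Player 2: with q = P(Left), equating R2's and R3's payoffs gives −18q + 12 = 22q − 11 ⇒ q = 23/40.

33/20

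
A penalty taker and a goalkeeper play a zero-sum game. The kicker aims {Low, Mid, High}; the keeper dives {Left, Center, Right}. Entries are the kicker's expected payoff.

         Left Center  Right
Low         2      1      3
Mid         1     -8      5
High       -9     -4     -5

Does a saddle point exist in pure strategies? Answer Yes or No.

Yes

Row minima: Low → 1, Mid → -8, High → -9; maximin = 1.
Column maxima: Left → 2, Center → 1, Right → 5; minimax = 1.
maximin = minimax = 1, so a saddle point exists.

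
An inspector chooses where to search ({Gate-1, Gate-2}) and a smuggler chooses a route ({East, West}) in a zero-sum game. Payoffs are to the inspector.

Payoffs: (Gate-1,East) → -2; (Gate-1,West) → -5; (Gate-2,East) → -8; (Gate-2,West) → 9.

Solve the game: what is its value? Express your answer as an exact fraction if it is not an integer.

-29/10

Row minima: Gate-1 → -5, Gate-2 → -8; maximin = -5.
Column maxima: East → -2, West → 9; minimax = -2.
-5 ≠ -2, so there is no saddle point; optimal play is mixed.
Let the inspector play Gate-1 with probability p. Expected payoff against East: (-2)p + (-8)(1−p) = 6p − 8; against West: (-5)p + 9(1−p) = −14p + 9.
Setting these equal: 6p − 8 = −14p + 9 ⇒ 20p = 17 ⇒ p = 17/20, and the value is (6)·(17/20) − 8 = -29/10.
For the smuggler: with q = P(East), equating Gate-1's and Gate-2's payoffs gives 3q − 5 = −17q + 9 ⇒ q = 7/10.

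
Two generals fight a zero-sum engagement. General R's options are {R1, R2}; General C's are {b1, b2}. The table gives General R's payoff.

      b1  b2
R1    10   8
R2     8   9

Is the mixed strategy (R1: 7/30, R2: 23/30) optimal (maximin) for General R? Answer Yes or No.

Against b1 this mix gives (7/30)·10 + (23/30)·8 = 127/15.
Against b2 this mix gives (7/30)·8 + (23/30)·9 = 263/30.
General C will play b1, holding General R to 127/15. Shifting weight toward the row that does better against b1 would raise this floor (the equalizing mix achieves 26/3 against both b1 and b2), so the proposed strategy is not optimal.

No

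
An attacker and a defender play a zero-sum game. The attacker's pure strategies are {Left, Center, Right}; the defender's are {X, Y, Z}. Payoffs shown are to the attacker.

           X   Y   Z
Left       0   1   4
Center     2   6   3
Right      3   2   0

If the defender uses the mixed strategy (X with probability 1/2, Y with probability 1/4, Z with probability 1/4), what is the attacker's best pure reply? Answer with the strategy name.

Center

Expected payoff of Left: (1/2)·0 + (1/4)·1 + (1/4)·4 = 5/4.
Expected payoff of Center: (1/2)·2 + (1/4)·6 + (1/4)·3 = 13/4.
Expected payoff of Right: (1/2)·3 + (1/4)·2 + (1/4)·0 = 2.
The largest is 13/4, so the attacker's best response is Center.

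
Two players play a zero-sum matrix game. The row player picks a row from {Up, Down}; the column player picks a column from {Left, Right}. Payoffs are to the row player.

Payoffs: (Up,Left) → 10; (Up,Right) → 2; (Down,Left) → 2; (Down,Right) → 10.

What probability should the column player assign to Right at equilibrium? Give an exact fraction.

Row minima: Up → 2, Down → 2; maximin = 2.
Column maxima: Left → 10, Right → 10; minimax = 10.
2 ≠ 10, so there is no saddle point; optimal play is mixed.
Let the row player play Up with probability p. Expected payoff against Left: 10p + 2(1−p) = 8p + 2; against Right: 2p + 10(1−p) = −8p + 10.
Setting these equal: 8p + 2 = −8p + 10 ⇒ 16p = 8 ⇒ p = 1/2, and the value is (8)·(1/2) + 2 = 6.
For the column player: with q = P(Left), equating Up's and Down's payoffs gives 8q + 2 = −8q + 10 ⇒ q = 1/2.

1/2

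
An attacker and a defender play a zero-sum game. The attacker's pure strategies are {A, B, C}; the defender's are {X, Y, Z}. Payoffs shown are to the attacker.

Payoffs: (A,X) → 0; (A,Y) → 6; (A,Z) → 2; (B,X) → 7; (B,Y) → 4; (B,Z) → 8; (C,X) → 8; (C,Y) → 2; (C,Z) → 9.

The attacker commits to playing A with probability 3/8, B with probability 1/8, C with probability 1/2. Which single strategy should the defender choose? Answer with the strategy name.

If the defender plays X, the attacker's expected payoff is (3/8)·0 + (1/8)·7 + (1/2)·8 = 39/8.
If the defender plays Y, the attacker's expected payoff is (3/8)·6 + (1/8)·4 + (1/2)·2 = 15/4.
If the defender plays Z, the attacker's expected payoff is (3/8)·2 + (1/8)·8 + (1/2)·9 = 25/4.
The defender minimizes the attacker's payoff; the smallest is 15/4, so the best response is Y.

Y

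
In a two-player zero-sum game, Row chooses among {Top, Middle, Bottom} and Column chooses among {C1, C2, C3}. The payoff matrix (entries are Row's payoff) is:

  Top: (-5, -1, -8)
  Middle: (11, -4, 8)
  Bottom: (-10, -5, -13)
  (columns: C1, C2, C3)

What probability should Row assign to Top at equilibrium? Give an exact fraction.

12/19

Row minima: Top → -8, Middle → -4, Bottom → -13; maximin = -4.
Column maxima: C1 → 11, C2 → -1, C3 → 8; minimax = -1.
-4 ≠ -1, so there is no saddle point; optimal play is mixed.
Bottom is strictly dominated by Top, so Row never plays it.
C1 is strictly dominated by C3 (it gives Row strictly more in every row), so Column never plays it.
On the remaining 2×2 (Top, Middle vs C2, C3):
Let Row play Top with probability p. Expected payoff against C2: (-1)p + (-4)(1−p) = 3p − 4; against C3: (-8)p + 8(1−p) = −16p + 8.
Setting these equal: 3p − 4 = −16p + 8 ⇒ 19p = 12 ⇒ p = 12/19, and the value is (3)·(12/19) − 4 = -40/19.
For Column: with q = P(C2), equating Top's and Middle's payoffs gives 7q − 8 = −12q + 8 ⇒ q = 16/19.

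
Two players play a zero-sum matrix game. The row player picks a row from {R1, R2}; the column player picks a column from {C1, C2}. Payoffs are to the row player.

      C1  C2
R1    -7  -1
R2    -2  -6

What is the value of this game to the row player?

-4

Row minima: R1 → -7, R2 → -6; maximin = -6.
Column maxima: C1 → -2, C2 → -1; minimax = -2.
-6 ≠ -2, so there is no saddle point; optimal play is mixed.
Let the row player play R1 with probability p. Expected payoff against C1: (-7)p + (-2)(1−p) = −5p − 2; against C2: (-1)p + (-6)(1−p) = 5p − 6.
Setting these equal: −5p − 2 = 5p − 6 ⇒ −10p = -4 ⇒ p = 2/5, and the value is (-5)·(2/5) − 2 = -4.
For the column player: with q = P(C1), equating R1's and R2's payoffs gives −6q − 1 = 4q − 6 ⇒ q = 1/2.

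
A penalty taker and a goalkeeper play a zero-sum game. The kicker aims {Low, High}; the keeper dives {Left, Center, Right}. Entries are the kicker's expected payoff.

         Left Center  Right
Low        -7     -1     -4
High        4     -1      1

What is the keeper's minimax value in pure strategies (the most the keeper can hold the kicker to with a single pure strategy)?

-1

Column maxima: Left → 4, Center → -1, Right → 1.
The smallest of these is -1.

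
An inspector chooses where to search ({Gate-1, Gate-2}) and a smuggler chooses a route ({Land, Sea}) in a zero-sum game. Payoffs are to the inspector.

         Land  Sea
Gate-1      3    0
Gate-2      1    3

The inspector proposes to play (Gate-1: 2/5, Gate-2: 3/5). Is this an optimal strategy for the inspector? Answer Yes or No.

Yes

Against Land this mix gives (2/5)·3 + (3/5)·1 = 9/5.
Against Sea this mix gives (2/5)·0 + (3/5)·3 = 9/5.
All of the smuggler's active replies (Land, Sea) yield 9/5, and no column does worse for the inspector. The mix makes the smuggler indifferent and guarantees 9/5, so it is optimal.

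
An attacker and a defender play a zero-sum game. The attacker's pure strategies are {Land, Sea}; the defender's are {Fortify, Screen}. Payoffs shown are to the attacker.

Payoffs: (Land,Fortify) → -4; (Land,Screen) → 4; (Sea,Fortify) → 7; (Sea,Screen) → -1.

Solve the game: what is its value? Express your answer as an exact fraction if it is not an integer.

3/2

Row minima: Land → -4, Sea → -1; maximin = -1.
Column maxima: Fortify → 7, Screen → 4; minimax = 4.
-1 ≠ 4, so there is no saddle point; optimal play is mixed.
Let the attacker play Land with probability p. Expected payoff against Fortify: (-4)p + 7(1−p) = −11p + 7; against Screen: 4p + (-1)(1−p) = 5p − 1.
Setting these equal: −11p + 7 = 5p − 1 ⇒ −16p = -8 ⇒ p = 1/2, and the value is (-11)·(1/2) + 7 = 3/2.
For the defender: with q = P(Fortify), equating Land's and Sea's payoffs gives −8q + 4 = 8q − 1 ⇒ q = 5/16.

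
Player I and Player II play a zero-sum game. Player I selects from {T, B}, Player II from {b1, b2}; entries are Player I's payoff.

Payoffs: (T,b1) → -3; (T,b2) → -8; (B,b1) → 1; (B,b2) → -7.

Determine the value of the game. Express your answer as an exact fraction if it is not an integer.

Row minima: T → -8, B → -7; maximin = -7.
Column maxima: b1 → 1, b2 → -7; minimax = -7.
Since maximin = minimax = -7, there is a saddle point and the value is -7.

-7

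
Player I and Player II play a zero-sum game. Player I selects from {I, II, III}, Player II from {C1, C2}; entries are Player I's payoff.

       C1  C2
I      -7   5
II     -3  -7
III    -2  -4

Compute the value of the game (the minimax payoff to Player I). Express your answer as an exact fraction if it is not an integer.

-19/7

Row minima: I → -7, II → -7, III → -4; maximin = -4.
Column maxima: C1 → -2, C2 → 5; minimax = -2.
-4 ≠ -2, so there is no saddle point; optimal play is mixed.
II is strictly dominated by III, so Player I never plays it.
On the remaining 2×2 (I, III vs C1, C2):
Let Player I play I with probability p. Expected payoff against C1: (-7)p + (-2)(1−p) = −5p − 2; against C2: 5p + (-4)(1−p) = 9p − 4.
Setting these equal: −5p − 2 = 9p − 4 ⇒ −14p = -2 ⇒ p = 1/7, and the value is (-5)·(1/7) − 2 = -19/7.
For Player II: with q = P(C1), equating I's and III's payoffs gives −12q + 5 = 2q − 4 ⇒ q = 9/14.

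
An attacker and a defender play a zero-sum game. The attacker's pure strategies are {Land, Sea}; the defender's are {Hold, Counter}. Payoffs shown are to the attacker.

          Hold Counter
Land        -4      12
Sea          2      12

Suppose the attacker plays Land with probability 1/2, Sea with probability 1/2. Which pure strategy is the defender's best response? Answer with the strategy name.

If the defender plays Hold, the attacker's expected payoff is (1/2)·(-4) + (1/2)·2 = -1.
If the defender plays Counter, the attacker's expected payoff is (1/2)·12 + (1/2)·12 = 12.
The defender minimizes the attacker's payoff; the smallest is -1, so the best response is Hold.

Hold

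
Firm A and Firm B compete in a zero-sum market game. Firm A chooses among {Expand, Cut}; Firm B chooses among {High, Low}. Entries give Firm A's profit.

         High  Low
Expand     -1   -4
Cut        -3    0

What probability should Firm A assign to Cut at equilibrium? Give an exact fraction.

1/2

Row minima: Expand → -4, Cut → -3; maximin = -3.
Column maxima: High → -1, Low → 0; minimax = -1.
-3 ≠ -1, so there is no saddle point; optimal play is mixed.
Let Firm A play Expand with probability p. Expected payoff against High: (-1)p + (-3)(1−p) = 2p − 3; against Low: (-4)p + 0(1−p) = −4p.
Setting these equal: 2p − 3 = −4p ⇒ 6p = 3 ⇒ p = 1/2, and the value is (2)·(1/2) − 3 = -2.
For Firm B: with q = P(High), equating Expand's and Cut's payoffs gives 3q − 4 = −3q ⇒ q = 2/3.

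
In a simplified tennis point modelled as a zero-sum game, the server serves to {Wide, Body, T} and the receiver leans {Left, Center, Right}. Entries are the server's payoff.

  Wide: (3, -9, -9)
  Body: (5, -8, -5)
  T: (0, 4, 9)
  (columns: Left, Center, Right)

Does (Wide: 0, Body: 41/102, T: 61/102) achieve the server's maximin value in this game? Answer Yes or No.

Against Left this mix gives (41/102)·5 + (61/102)·0 = 205/102.
Against Center this mix gives (41/102)·(-8) + (61/102)·4 = -14/17.
Against Right this mix gives (41/102)·(-5) + (61/102)·9 = 172/51.
The receiver will play Center, holding the server to -14/17. Shifting weight toward the row that does better against Center would raise this floor (the equalizing mix achieves 20/17 against both Center and Left), so the proposed strategy is not optimal.

No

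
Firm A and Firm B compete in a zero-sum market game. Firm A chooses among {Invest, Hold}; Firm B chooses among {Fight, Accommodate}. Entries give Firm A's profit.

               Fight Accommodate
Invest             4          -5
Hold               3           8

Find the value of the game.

47/14

Row minima: Invest → -5, Hold → 3; maximin = 3.
Column maxima: Fight → 4, Accommodate → 8; minimax = 4.
3 ≠ 4, so there is no saddle point; optimal play is mixed.
Let Firm A play Invest with probability p. Expected payoff against Fight: 4p + 3(1−p) = p + 3; against Accommodate: (-5)p + 8(1−p) = −13p + 8.
Setting these equal: p + 3 = −13p + 8 ⇒ 14p = 5 ⇒ p = 5/14, and the value is (1)·(5/14) + 3 = 47/14.
For Firm B: with q = P(Fight), equating Invest's and Hold's payoffs gives 9q − 5 = −5q + 8 ⇒ q = 13/14.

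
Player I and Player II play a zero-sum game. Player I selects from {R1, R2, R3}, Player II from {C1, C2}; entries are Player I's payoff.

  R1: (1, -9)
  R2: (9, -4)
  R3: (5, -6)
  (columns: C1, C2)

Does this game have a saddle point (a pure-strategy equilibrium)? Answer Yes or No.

Row minima: R1 → -9, R2 → -4, R3 → -6; maximin = -4.
Column maxima: C1 → 9, C2 → -4; minimax = -4.
maximin = minimax = -4, so a saddle point exists.

Yes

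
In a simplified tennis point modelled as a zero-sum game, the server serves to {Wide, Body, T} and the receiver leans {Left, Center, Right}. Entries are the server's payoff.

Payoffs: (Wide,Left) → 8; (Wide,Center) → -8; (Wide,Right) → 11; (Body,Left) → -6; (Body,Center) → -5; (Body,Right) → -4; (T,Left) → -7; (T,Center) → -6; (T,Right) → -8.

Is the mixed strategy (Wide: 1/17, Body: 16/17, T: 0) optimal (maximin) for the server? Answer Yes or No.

Against Left this mix gives (1/17)·8 + (16/17)·(-6) = -88/17.
Against Center this mix gives (1/17)·(-8) + (16/17)·(-5) = -88/17.
Against Right this mix gives (1/17)·11 + (16/17)·(-4) = -53/17.
All of the receiver's active replies (Left, Center) yield -88/17, and no column does worse for the server. The mix makes the receiver indifferent and guarantees -88/17, so it is optimal.

Yes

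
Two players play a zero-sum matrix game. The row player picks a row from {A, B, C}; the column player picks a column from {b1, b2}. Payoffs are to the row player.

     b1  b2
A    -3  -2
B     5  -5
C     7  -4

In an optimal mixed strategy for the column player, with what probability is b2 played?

5/6

Row minima: A → -3, B → -5, C → -4; maximin = -3.
Column maxima: b1 → 7, b2 → -2; minimax = -2.
-3 ≠ -2, so there is no saddle point; optimal play is mixed.
B is strictly dominated by C, so the row player never plays it.
On the remaining 2×2 (A, C vs b1, b2):
Let the row player play A with probability p. Expected payoff against b1: (-3)p + 7(1−p) = −10p + 7; against b2: (-2)p + (-4)(1−p) = 2p − 4.
Setting these equal: −10p + 7 = 2p − 4 ⇒ −12p = -11 ⇒ p = 11/12, and the value is (-10)·(11/12) + 7 = -13/6.
For the column player: with q = P(b1), equating A's and C's payoffs gives −q − 2 = 11q − 4 ⇒ q = 1/6.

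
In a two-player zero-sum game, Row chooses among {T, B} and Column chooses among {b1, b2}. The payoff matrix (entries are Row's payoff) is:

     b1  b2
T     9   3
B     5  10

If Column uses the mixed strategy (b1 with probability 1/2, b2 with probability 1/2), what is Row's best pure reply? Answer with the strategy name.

Expected payoff of T: (1/2)·9 + (1/2)·3 = 6.
Expected payoff of B: (1/2)·5 + (1/2)·10 = 15/2.
The largest is 15/2, so Row's best response is B.

B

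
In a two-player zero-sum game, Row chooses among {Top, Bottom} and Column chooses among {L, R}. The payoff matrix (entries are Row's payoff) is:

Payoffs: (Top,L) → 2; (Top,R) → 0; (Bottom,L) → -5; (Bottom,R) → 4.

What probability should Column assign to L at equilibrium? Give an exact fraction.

4/11

Row minima: Top → 0, Bottom → -5; maximin = 0.
Column maxima: L → 2, R → 4; minimax = 2.
0 ≠ 2, so there is no saddle point; optimal play is mixed.
Let Row play Top with probability p. Expected payoff against L: 2p + (-5)(1−p) = 7p − 5; against R: 0p + 4(1−p) = −4p + 4.
Setting these equal: 7p − 5 = −4p + 4 ⇒ 11p = 9 ⇒ p = 9/11, and the value is (7)·(9/11) − 5 = 8/11.
For Column: with q = P(L), equating Top's and Bottom's payoffs gives 2q = −9q + 4 ⇒ q = 4/11.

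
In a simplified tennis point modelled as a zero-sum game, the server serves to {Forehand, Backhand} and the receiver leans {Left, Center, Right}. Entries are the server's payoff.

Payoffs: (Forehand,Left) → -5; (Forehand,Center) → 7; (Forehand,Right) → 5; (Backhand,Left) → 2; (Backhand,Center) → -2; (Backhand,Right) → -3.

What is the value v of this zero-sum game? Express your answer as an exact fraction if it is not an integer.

Row minima: Forehand → -5, Backhand → -3; maximin = -3.
Column maxima: Left → 2, Center → 7, Right → 5; minimax = 2.
-3 ≠ 2, so there is no saddle point; optimal play is mixed.
Center is strictly dominated by Right (it gives the server strictly more in every row), so the receiver never plays it.
On the remaining 2×2 (Forehand, Backhand vs Left, Right):
Let the server play Forehand with probability p. Expected payoff against Left: (-5)p + 2(1−p) = −7p + 2; against Right: 5p + (-3)(1−p) = 8p − 3.
Setting these equal: −7p + 2 = 8p − 3 ⇒ −15p = -5 ⇒ p = 1/3, and the value is (-7)·(1/3) + 2 = -1/3.
For the receiver: with q = P(Left), equating Forehand's and Backhand's payoffs gives −10q + 5 = 5q − 3 ⇒ q = 8/15.

-1/3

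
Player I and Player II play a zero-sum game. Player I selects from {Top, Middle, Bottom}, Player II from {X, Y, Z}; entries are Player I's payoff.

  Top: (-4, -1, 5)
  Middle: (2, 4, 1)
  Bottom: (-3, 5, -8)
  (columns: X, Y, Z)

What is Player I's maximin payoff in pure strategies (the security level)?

1

Row minima: Top → -4, Middle → 1, Bottom → -8.
The best of these is 1.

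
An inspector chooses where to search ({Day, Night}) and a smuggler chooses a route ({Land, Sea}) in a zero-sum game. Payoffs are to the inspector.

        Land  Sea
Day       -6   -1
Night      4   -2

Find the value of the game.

-16/11

Row minima: Day → -6, Night → -2; maximin = -2.
Column maxima: Land → 4, Sea → -1; minimax = -1.
-2 ≠ -1, so there is no saddle point; optimal play is mixed.
Let the inspector play Day with probability p. Expected payoff against Land: (-6)p + 4(1−p) = −10p + 4; against Sea: (-1)p + (-2)(1−p) = p − 2.
Setting these equal: −10p + 4 = p − 2 ⇒ −11p = -6 ⇒ p = 6/11, and the value is (-10)·(6/11) + 4 = -16/11.
For the smuggler: with q = P(Land), equating Day's and Night's payoffs gives −5q − 1 = 6q − 2 ⇒ q = 1/11.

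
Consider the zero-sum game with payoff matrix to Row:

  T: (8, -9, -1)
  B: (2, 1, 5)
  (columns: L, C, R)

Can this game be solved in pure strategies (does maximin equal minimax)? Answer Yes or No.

Yes

Row minima: T → -9, B → 1; maximin = 1.
Column maxima: L → 8, C → 1, R → 5; minimax = 1.
maximin = minimax = 1, so a saddle point exists.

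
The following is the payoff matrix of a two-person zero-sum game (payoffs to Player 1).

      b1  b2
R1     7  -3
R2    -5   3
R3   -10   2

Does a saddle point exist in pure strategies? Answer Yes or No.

No

Row minima: R1 → -3, R2 → -5, R3 → -10; maximin = -3.
Column maxima: b1 → 7, b2 → 3; minimax = 3.
-3 ≠ 3, so no pure-strategy equilibrium exists.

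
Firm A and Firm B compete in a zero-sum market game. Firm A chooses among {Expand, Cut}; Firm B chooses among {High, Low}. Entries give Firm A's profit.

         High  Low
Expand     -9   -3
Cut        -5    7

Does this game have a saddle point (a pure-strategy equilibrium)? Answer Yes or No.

Row minima: Expand → -9, Cut → -5; maximin = -5.
Column maxima: High → -5, Low → 7; minimax = -5.
maximin = minimax = -5, so a saddle point exists.

Yes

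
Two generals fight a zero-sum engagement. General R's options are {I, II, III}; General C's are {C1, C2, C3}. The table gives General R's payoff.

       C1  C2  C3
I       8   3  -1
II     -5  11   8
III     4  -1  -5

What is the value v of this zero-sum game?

59/22

Row minima: I → -1, II → -5, III → -5; maximin = -1.
Column maxima: C1 → 8, C2 → 11, C3 → 8; minimax = 8.
-1 ≠ 8, so there is no saddle point; optimal play is mixed.
III is strictly dominated by I, so General R never plays it.
C2 is strictly dominated by C3 (it gives General R strictly more in every row), so General C never plays it.
On the remaining 2×2 (I, II vs C1, C3):
Let General R play I with probability p. Expected payoff against C1: 8p + (-5)(1−p) = 13p − 5; against C3: (-1)p + 8(1−p) = −9p + 8.
Setting these equal: 13p − 5 = −9p + 8 ⇒ 22p = 13 ⇒ p = 13/22, and the value is (13)·(13/22) − 5 = 59/22.
For General C: with q = P(C1), equating I's and II's payoffs gives 9q − 1 = −13q + 8 ⇒ q = 9/22.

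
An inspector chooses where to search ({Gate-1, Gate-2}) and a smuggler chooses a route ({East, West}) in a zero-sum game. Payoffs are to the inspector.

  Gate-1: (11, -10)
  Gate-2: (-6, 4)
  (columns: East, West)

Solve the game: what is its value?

Row minima: Gate-1 → -10, Gate-2 → -6; maximin = -6.
Column maxima: East → 11, West → 4; minimax = 4.
-6 ≠ 4, so there is no saddle point; optimal play is mixed.
Let the inspector play Gate-1 with probability p. Expected payoff against East: 11p + (-6)(1−p) = 17p − 6; against West: (-10)p + 4(1−p) = −14p + 4.
Setting these equal: 17p − 6 = −14p + 4 ⇒ 31p = 10 ⇒ p = 10/31, and the value is (17)·(10/31) − 6 = -16/31.
For the smuggler: with q = P(East), equating Gate-1's and Gate-2's payoffs gives 21q − 10 = −10q + 4 ⇒ q = 14/31.

-16/31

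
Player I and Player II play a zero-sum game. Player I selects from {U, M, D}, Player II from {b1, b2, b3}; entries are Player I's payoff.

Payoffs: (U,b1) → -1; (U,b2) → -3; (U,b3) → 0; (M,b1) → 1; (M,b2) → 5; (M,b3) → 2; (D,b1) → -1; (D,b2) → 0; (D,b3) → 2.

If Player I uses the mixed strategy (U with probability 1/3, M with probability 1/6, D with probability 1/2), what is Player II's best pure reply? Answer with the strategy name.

If Player II plays b1, Player I's expected payoff is (1/3)·(-1) + (1/6)·1 + (1/2)·(-1) = -2/3.
If Player II plays b2, Player I's expected payoff is (1/3)·(-3) + (1/6)·5 + (1/2)·0 = -1/6.
If Player II plays b3, Player I's expected payoff is (1/3)·0 + (1/6)·2 + (1/2)·2 = 4/3.
Player II minimizes Player I's payoff; the smallest is -2/3, so the best response is b1.

b1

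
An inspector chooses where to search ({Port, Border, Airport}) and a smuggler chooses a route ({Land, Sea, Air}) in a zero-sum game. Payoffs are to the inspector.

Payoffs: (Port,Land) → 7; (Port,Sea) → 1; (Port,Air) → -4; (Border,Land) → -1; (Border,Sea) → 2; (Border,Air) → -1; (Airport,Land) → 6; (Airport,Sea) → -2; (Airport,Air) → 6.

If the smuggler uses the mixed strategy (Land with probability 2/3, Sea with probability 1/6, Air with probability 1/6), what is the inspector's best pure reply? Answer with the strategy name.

Airport

Expected payoff of Port: (2/3)·7 + (1/6)·1 + (1/6)·(-4) = 25/6.
Expected payoff of Border: (2/3)·(-1) + (1/6)·2 + (1/6)·(-1) = -1/2.
Expected payoff of Airport: (2/3)·6 + (1/6)·(-2) + (1/6)·6 = 14/3.
The largest is 14/3, so the inspector's best response is Airport.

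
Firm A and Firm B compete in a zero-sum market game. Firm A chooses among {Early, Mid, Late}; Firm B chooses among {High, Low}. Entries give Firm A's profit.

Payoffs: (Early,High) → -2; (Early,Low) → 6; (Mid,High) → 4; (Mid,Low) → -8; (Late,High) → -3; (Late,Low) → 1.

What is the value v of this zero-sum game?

2/5

Row minima: Early → -2, Mid → -8, Late → -3; maximin = -2.
Column maxima: High → 4, Low → 6; minimax = 4.
-2 ≠ 4, so there is no saddle point; optimal play is mixed.
Late is strictly dominated by Early, so Firm A never plays it.
On the remaining 2×2 (Early, Mid vs High, Low):
Let Firm A play Early with probability p. Expected payoff against High: (-2)p + 4(1−p) = −6p + 4; against Low: 6p + (-8)(1−p) = 14p − 8.
Setting these equal: −6p + 4 = 14p − 8 ⇒ −20p = -12 ⇒ p = 3/5, and the value is (-6)·(3/5) + 4 = 2/5.
For Firm B: with q = P(High), equating Early's and Mid's payoffs gives −8q + 6 = 12q − 8 ⇒ q = 7/10.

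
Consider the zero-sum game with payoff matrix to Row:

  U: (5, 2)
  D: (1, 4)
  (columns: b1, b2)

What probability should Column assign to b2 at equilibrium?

Row minima: U → 2, D → 1; maximin = 2.
Column maxima: b1 → 5, b2 → 4; minimax = 4.
2 ≠ 4, so there is no saddle point; optimal play is mixed.
Let Row play U with probability p. Expected payoff against b1: 5p + 1(1−p) = 4p + 1; against b2: 2p + 4(1−p) = −2p + 4.
Setting these equal: 4p + 1 = −2p + 4 ⇒ 6p = 3 ⇒ p = 1/2, and the value is (4)·(1/2) + 1 = 3.
For Column: with q = P(b1), equating U's and D's payoffs gives 3q + 2 = −3q + 4 ⇒ q = 1/3.

2/3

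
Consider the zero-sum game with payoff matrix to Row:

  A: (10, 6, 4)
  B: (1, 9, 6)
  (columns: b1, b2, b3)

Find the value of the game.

Row minima: A → 4, B → 1; maximin = 4.
Column maxima: b1 → 10, b2 → 9, b3 → 6; minimax = 6.
4 ≠ 6, so there is no saddle point; optimal play is mixed.
b2 is strictly dominated by b3 (it gives Row strictly more in every row), so Column never plays it.
On the remaining 2×2 (A, B vs b1, b3):
Let Row play A with probability p. Expected payoff against b1: 10p + 1(1−p) = 9p + 1; against b3: 4p + 6(1−p) = −2p + 6.
Setting these equal: 9p + 1 = −2p + 6 ⇒ 11p = 5 ⇒ p = 5/11, and the value is (9)·(5/11) + 1 = 56/11.
For Column: with q = P(b1), equating A's and B's payoffs gives 6q + 4 = −5q + 6 ⇒ q = 2/11.

56/11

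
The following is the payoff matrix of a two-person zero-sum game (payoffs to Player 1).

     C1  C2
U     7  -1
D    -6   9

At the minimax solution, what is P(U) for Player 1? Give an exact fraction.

Row minima: U → -1, D → -6; maximin = -1.
Column maxima: C1 → 7, C2 → 9; minimax = 7.
-1 ≠ 7, so there is no saddle point; optimal play is mixed.
Let Player 1 play U with probability p. Expected payoff against C1: 7p + (-6)(1−p) = 13p − 6; against C2: (-1)p + 9(1−p) = −10p + 9.
Setting these equal: 13p − 6 = −10p + 9 ⇒ 23p = 15 ⇒ p = 15/23, and the value is (13)·(15/23) − 6 = 57/23.
For Player 2: with q = P(C1), equating U's and D's payoffs gives 8q − 1 = −15q + 9 ⇒ q = 10/23.

15/23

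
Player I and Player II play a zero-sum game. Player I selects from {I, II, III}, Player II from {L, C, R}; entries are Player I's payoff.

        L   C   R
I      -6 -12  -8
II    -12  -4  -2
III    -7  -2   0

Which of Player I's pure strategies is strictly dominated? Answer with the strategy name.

II

III gives a strictly higher payoff than II against every column: -7 > -12, -2 > -4, 0 > -2.
So II is strictly dominated and Player I never plays it.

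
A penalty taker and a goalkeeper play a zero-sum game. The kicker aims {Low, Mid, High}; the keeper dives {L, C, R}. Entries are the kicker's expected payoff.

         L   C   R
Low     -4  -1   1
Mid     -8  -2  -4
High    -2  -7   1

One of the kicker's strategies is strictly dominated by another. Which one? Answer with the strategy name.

Mid

Low gives a strictly higher payoff than Mid against every column: -4 > -8, -1 > -2, 1 > -4.
So Mid is strictly dominated and the kicker never plays it.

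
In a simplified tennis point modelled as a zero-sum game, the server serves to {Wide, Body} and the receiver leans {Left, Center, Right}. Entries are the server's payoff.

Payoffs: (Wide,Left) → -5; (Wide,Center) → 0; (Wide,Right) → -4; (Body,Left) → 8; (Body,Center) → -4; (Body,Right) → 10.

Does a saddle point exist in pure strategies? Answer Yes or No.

Row minima: Wide → -5, Body → -4; maximin = -4.
Column maxima: Left → 8, Center → 0, Right → 10; minimax = 0.
-4 ≠ 0, so no pure-strategy equilibrium exists.

No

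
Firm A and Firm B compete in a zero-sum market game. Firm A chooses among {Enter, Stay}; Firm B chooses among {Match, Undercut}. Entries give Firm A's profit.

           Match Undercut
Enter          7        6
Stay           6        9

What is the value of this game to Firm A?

Row minima: Enter → 6, Stay → 6; maximin = 6.
Column maxima: Match → 7, Undercut → 9; minimax = 7.
6 ≠ 7, so there is no saddle point; optimal play is mixed.
Let Firm A play Enter with probability p. Expected payoff against Match: 7p + 6(1−p) = p + 6; against Undercut: 6p + 9(1−p) = −3p + 9.
Setting these equal: p + 6 = −3p + 9 ⇒ 4p = 3 ⇒ p = 3/4, and the value is (1)·(3/4) + 6 = 27/4.
For Firm B: with q = P(Match), equating Enter's and Stay's payoffs gives q + 6 = −3q + 9 ⇒ q = 3/4.

27/4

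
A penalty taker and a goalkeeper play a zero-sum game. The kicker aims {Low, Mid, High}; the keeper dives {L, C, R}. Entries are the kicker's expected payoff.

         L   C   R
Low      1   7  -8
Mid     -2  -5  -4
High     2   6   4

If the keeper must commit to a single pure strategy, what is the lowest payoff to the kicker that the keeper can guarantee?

Column maxima: L → 2, C → 7, R → 4.
The smallest of these is 2.

2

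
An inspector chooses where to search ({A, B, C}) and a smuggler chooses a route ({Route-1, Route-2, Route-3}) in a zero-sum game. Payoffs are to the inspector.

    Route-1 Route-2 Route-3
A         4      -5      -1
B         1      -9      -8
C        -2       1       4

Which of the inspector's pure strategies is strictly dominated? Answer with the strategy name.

A gives a strictly higher payoff than B against every column: 4 > 1, -5 > -9, -1 > -8.
So B is strictly dominated and the inspector never plays it.

B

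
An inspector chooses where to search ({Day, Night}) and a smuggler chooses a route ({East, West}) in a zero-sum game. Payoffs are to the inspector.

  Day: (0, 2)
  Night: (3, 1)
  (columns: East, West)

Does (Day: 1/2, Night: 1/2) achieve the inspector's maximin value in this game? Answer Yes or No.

Against East this mix gives (1/2)·0 + (1/2)·3 = 3/2.
Against West this mix gives (1/2)·2 + (1/2)·1 = 3/2.
All of the smuggler's active replies (East, West) yield 3/2, and no column does worse for the inspector. The mix makes the smuggler indifferent and guarantees 3/2, so it is optimal.

Yes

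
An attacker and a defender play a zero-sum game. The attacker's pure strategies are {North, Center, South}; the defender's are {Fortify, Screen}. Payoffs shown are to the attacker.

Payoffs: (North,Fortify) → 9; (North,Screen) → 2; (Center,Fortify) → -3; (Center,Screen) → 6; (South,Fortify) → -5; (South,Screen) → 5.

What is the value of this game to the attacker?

15/4

Row minima: North → 2, Center → -3, South → -5; maximin = 2.
Column maxima: Fortify → 9, Screen → 6; minimax = 6.
2 ≠ 6, so there is no saddle point; optimal play is mixed.
South is strictly dominated by Center, so the attacker never plays it.
On the remaining 2×2 (North, Center vs Fortify, Screen):
Let the attacker play North with probability p. Expected payoff against Fortify: 9p + (-3)(1−p) = 12p − 3; against Screen: 2p + 6(1−p) = −4p + 6.
Setting these equal: 12p − 3 = −4p + 6 ⇒ 16p = 9 ⇒ p = 9/16, and the value is (12)·(9/16) − 3 = 15/4.
For the defender: with q = P(Fortify), equating North's and Center's payoffs gives 7q + 2 = −9q + 6 ⇒ q = 1/4.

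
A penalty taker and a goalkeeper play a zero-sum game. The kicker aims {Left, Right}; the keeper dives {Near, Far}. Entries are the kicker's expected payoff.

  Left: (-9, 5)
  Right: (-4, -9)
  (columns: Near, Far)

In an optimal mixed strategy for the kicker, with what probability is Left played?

5/19

Row minima: Left → -9, Right → -9; maximin = -9.
Column maxima: Near → -4, Far → 5; minimax = -4.
-9 ≠ -4, so there is no saddle point; optimal play is mixed.
Let the kicker play Left with probability p. Expected payoff against Near: (-9)p + (-4)(1−p) = −5p − 4; against Far: 5p + (-9)(1−p) = 14p − 9.
Setting these equal: −5p − 4 = 14p − 9 ⇒ −19p = -5 ⇒ p = 5/19, and the value is (-5)·(5/19) − 4 = -101/19.
For the keeper: with q = P(Near), equating Left's and Right's payoffs gives −14q + 5 = 5q − 9 ⇒ q = 14/19.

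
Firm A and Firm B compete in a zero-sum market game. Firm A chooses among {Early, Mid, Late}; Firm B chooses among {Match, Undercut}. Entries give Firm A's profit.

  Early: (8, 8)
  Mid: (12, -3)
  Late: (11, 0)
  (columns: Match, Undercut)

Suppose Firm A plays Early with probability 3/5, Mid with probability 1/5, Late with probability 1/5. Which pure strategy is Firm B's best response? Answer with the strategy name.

Undercut

If Firm B plays Match, Firm A's expected payoff is (3/5)·8 + (1/5)·12 + (1/5)·11 = 47/5.
If Firm B plays Undercut, Firm A's expected payoff is (3/5)·8 + (1/5)·(-3) + (1/5)·0 = 21/5.
Firm B minimizes Firm A's payoff; the smallest is 21/5, so the best response is Undercut.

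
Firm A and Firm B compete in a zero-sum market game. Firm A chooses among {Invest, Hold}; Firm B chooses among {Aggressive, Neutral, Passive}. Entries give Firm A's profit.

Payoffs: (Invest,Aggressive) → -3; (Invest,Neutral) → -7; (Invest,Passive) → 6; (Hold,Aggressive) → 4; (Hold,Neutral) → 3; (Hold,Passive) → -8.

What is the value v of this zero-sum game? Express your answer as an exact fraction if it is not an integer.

-19/12

Row minima: Invest → -7, Hold → -8; maximin = -7.
Column maxima: Aggressive → 4, Neutral → 3, Passive → 6; minimax = 3.
-7 ≠ 3, so there is no saddle point; optimal play is mixed.
Aggressive is strictly dominated by Neutral (it gives Firm A strictly more in every row), so Firm B never plays it.
On the remaining 2×2 (Invest, Hold vs Neutral, Passive):
Let Firm A play Invest with probability p. Expected payoff against Neutral: (-7)p + 3(1−p) = −10p + 3; against Passive: 6p + (-8)(1−p) = 14p − 8.
Setting these equal: −10p + 3 = 14p − 8 ⇒ −24p = -11 ⇒ p = 11/24, and the value is (-10)·(11/24) + 3 = -19/12.
For Firm B: with q = P(Neutral), equating Invest's and Hold's payoffs gives −13q + 6 = 11q − 8 ⇒ q = 7/12.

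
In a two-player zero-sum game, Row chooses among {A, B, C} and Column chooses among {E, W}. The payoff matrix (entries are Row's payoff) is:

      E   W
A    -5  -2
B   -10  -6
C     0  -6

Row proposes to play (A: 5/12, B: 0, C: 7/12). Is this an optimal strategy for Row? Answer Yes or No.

Against E this mix gives (5/12)·(-5) + (7/12)·0 = -25/12.
Against W this mix gives (5/12)·(-2) + (7/12)·(-6) = -13/3.
Column will play W, holding Row to -13/3. Shifting weight toward the row that does better against W would raise this floor (the equalizing mix achieves -10/3 against both W and E), so the proposed strategy is not optimal.

No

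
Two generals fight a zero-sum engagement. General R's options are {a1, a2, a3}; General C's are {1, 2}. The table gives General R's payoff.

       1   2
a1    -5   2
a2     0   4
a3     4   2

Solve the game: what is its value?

8/3

Row minima: a1 → -5, a2 → 0, a3 → 2; maximin = 2.
Column maxima: 1 → 4, 2 → 4; minimax = 4.
2 ≠ 4, so there is no saddle point; optimal play is mixed.
a1 is strictly dominated by a2, so General R never plays it.
On the remaining 2×2 (a2, a3 vs 1, 2):
Let General R play a2 with probability p. Expected payoff against 1: 0p + 4(1−p) = −4p + 4; against 2: 4p + 2(1−p) = 2p + 2.
Setting these equal: −4p + 4 = 2p + 2 ⇒ −6p = -2 ⇒ p = 1/3, and the value is (-4)·(1/3) + 4 = 8/3.
For General C: with q = P(1), equating a2's and a3's payoffs gives −4q + 4 = 2q + 2 ⇒ q = 1/3.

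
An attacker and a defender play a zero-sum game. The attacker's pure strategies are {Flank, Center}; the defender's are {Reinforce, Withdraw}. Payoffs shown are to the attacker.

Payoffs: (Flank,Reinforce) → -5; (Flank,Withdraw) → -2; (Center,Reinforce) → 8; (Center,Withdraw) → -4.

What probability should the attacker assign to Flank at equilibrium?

Row minima: Flank → -5, Center → -4; maximin = -4.
Column maxima: Reinforce → 8, Withdraw → -2; minimax = -2.
-4 ≠ -2, so there is no saddle point; optimal play is mixed.
Let the attacker play Flank with probability p. Expected payoff against Reinforce: (-5)p + 8(1−p) = −13p + 8; against Withdraw: (-2)p + (-4)(1−p) = 2p − 4.
Setting these equal: −13p + 8 = 2p − 4 ⇒ −15p = -12 ⇒ p = 4/5, and the value is (-13)·(4/5) + 8 = -12/5.
For the defender: with q = P(Reinforce), equating Flank's and Center's payoffs gives −3q − 2 = 12q − 4 ⇒ q = 2/15.

4/5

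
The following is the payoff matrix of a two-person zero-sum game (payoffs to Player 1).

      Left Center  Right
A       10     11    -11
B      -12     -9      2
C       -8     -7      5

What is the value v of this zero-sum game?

Row minima: A → -11, B → -12, C → -8; maximin = -8.
Column maxima: Left → 10, Center → 11, Right → 5; minimax = 5.
-8 ≠ 5, so there is no saddle point; optimal play is mixed.
B is strictly dominated by C, so Player 1 never plays it.
Center is strictly dominated by Left (it gives Player 1 strictly more in every row), so Player 2 never plays it.
On the remaining 2×2 (A, C vs Left, Right):
Let Player 1 play A with probability p. Expected payoff against Left: 10p + (-8)(1−p) = 18p − 8; against Right: (-11)p + 5(1−p) = −16p + 5.
Setting these equal: 18p − 8 = −16p + 5 ⇒ 34p = 13 ⇒ p = 13/34, and the value is (18)·(13/34) − 8 = -19/17.
For Player 2: with q = P(Left), equating A's and C's payoffs gives 21q − 11 = −13q + 5 ⇒ q = 8/17.

-19/17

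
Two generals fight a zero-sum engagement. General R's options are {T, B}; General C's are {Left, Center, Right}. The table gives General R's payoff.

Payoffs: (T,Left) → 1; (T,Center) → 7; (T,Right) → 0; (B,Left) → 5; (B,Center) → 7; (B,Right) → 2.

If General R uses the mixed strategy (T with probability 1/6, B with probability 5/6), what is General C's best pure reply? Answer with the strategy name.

If General C plays Left, General R's expected payoff is (1/6)·1 + (5/6)·5 = 13/3.
If General C plays Center, General R's expected payoff is (1/6)·7 + (5/6)·7 = 7.
If General C plays Right, General R's expected payoff is (1/6)·0 + (5/6)·2 = 5/3.
General C minimizes General R's payoff; the smallest is 5/3, so the best response is Right.

Right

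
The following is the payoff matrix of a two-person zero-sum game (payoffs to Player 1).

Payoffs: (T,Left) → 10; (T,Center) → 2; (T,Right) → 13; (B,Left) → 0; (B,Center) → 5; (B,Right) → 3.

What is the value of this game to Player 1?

50/13

Row minima: T → 2, B → 0; maximin = 2.
Column maxima: Left → 10, Center → 5, Right → 13; minimax = 5.
2 ≠ 5, so there is no saddle point; optimal play is mixed.
Right is strictly dominated by Left (it gives Player 1 strictly more in every row), so Player 2 never plays it.
On the remaining 2×2 (T, B vs Left, Center):
Let Player 1 play T with probability p. Expected payoff against Left: 10p + 0(1−p) = 10p; against Center: 2p + 5(1−p) = −3p + 5.
Setting these equal: 10p = −3p + 5 ⇒ 13p = 5 ⇒ p = 5/13, and the value is (10)·(5/13) = 50/13.
For Player 2: with q = P(Left), equating T's and B's payoffs gives 8q + 2 = −5q + 5 ⇒ q = 3/13.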